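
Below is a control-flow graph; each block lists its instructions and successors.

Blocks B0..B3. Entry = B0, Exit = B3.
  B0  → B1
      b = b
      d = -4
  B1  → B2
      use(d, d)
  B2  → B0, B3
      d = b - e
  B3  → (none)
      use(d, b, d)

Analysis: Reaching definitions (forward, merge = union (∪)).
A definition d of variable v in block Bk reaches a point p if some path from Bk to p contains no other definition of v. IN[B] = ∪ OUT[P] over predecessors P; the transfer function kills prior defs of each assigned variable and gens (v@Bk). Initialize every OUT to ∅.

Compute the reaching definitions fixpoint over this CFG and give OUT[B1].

Converged values:
  B0: | IN={b@B0, d@B2} | OUT={b@B0, d@B0}
  B1: | IN={b@B0, d@B0} | OUT={b@B0, d@B0}
  B2: | IN={b@B0, d@B0} | OUT={b@B0, d@B2}
  B3: | IN={b@B0, d@B2} | OUT={b@B0, d@B2}

Merge at B1: IN[B1] = OUT[B0] = {b@B0, d@B0}
Applying B1's transfer function to that IN value gives OUT[B1] (row B1 above).

Answer: {b@B0, d@B0}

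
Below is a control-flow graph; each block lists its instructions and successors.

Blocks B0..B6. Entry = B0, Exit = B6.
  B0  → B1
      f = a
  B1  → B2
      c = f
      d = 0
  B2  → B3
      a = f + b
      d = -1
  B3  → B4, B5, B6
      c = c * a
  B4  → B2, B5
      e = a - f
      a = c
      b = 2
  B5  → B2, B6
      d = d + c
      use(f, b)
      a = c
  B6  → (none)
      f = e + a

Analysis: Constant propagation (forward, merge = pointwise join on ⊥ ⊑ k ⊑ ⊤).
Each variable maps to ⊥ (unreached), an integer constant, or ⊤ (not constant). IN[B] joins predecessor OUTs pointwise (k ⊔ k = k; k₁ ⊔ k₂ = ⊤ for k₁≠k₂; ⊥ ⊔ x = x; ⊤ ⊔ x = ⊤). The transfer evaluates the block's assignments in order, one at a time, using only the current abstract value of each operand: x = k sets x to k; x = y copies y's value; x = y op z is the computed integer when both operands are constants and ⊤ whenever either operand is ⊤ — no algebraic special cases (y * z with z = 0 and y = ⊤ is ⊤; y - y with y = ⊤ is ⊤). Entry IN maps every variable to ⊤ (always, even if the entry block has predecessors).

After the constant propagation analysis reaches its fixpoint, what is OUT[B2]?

Answer: {a: ⊤, b: ⊤, c: ⊤, d: -1, e: ⊤, f: ⊤}

Trace:
Fixpoint table:
  B0: | IN=(all ⊤) | OUT=(all ⊤)
  B1: | IN=(all ⊤) | OUT={d:0; rest ⊤}
  B2: | IN=(all ⊤) | OUT={d:-1; rest ⊤}
  B3: | IN={d:-1; rest ⊤} | OUT={d:-1; rest ⊤}
  B4: | IN={d:-1; rest ⊤} | OUT={b:2, d:-1; rest ⊤}
  B5: | IN={d:-1; rest ⊤} | OUT=(all ⊤)
  B6: | IN=(all ⊤) | OUT=(all ⊤)

Merge at B2: IN[B2] = OUT[B1] ⊔ OUT[B4] ⊔ OUT[B5] = {a: ⊤, b: ⊤, c: ⊤, d: ⊤, e: ⊤, f: ⊤}
Applying B2's transfer function to that IN value gives OUT[B2] (row B2 above).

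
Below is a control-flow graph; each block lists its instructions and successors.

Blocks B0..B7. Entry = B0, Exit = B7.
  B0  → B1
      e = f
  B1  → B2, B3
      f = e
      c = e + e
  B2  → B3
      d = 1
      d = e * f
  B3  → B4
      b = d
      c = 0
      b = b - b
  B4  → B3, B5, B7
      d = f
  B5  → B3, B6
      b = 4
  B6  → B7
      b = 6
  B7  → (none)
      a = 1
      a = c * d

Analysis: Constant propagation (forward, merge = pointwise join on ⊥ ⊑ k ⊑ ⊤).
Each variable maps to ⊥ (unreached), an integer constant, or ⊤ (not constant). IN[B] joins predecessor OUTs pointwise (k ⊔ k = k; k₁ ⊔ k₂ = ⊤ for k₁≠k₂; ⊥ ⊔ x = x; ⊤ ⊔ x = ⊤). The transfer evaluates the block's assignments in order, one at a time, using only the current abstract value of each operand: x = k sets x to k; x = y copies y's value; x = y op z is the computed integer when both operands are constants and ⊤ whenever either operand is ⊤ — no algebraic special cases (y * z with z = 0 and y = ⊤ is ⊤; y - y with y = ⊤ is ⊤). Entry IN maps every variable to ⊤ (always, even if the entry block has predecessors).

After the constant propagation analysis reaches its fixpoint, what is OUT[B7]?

Converged values:
  B0: | IN=(all ⊤) | OUT=(all ⊤)
  B1: | IN=(all ⊤) | OUT=(all ⊤)
  B2: | IN=(all ⊤) | OUT=(all ⊤)
  B3: | IN=(all ⊤) | OUT={c:0; rest ⊤}
  B4: | IN={c:0; rest ⊤} | OUT={c:0; rest ⊤}
  B5: | IN={c:0; rest ⊤} | OUT={b:4, c:0; rest ⊤}
  B6: | IN={b:4, c:0; rest ⊤} | OUT={b:6, c:0; rest ⊤}
  B7: | IN={c:0; rest ⊤} | OUT={c:0; rest ⊤}

Merge at B7: IN[B7] = OUT[B4] ⊔ OUT[B6] = {a: ⊤, b: ⊤, c: 0, d: ⊤, e: ⊤, f: ⊤}
Applying B7's transfer function to that IN value gives OUT[B7] (row B7 above).

Answer: {a: ⊤, b: ⊤, c: 0, d: ⊤, e: ⊤, f: ⊤}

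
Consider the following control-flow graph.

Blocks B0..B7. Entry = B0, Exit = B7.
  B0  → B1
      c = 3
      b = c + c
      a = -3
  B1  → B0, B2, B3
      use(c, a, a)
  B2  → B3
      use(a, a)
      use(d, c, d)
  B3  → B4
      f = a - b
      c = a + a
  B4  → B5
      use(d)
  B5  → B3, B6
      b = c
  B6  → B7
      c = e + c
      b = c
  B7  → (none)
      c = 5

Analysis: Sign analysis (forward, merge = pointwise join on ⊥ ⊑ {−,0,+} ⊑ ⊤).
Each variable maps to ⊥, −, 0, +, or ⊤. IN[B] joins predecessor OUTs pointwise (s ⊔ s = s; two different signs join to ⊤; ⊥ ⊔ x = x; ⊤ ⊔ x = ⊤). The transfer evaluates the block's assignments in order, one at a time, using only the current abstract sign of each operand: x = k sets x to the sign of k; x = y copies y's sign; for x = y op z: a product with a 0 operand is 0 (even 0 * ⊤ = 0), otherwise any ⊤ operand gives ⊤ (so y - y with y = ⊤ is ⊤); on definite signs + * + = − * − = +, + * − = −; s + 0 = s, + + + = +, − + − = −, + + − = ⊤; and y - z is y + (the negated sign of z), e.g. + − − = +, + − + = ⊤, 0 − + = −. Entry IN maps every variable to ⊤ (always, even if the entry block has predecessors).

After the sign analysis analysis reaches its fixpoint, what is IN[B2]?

Answer: {a: -, b: +, c: +, d: ⊤, e: ⊤, f: ⊤}

Working:
Fixpoint table:
  B0:   IN=(all ⊤)   OUT={a:-, b:+, c:+; rest ⊤}
  B1:   IN={a:-, b:+, c:+; rest ⊤}   OUT={a:-, b:+, c:+; rest ⊤}
  B2:   IN={a:-, b:+, c:+; rest ⊤}   OUT={a:-, b:+, c:+; rest ⊤}
  B3:   IN={a:-; rest ⊤}   OUT={a:-, c:-; rest ⊤}
  B4:   IN={a:-, c:-; rest ⊤}   OUT={a:-, c:-; rest ⊤}
  B5:   IN={a:-, c:-; rest ⊤}   OUT={a:-, b:-, c:-; rest ⊤}
  B6:   IN={a:-, b:-, c:-; rest ⊤}   OUT={a:-; rest ⊤}
  B7:   IN={a:-; rest ⊤}   OUT={a:-, c:+; rest ⊤}

Merge at B2: IN[B2] = OUT[B1] = {a: -, b: +, c: +, d: ⊤, e: ⊤, f: ⊤}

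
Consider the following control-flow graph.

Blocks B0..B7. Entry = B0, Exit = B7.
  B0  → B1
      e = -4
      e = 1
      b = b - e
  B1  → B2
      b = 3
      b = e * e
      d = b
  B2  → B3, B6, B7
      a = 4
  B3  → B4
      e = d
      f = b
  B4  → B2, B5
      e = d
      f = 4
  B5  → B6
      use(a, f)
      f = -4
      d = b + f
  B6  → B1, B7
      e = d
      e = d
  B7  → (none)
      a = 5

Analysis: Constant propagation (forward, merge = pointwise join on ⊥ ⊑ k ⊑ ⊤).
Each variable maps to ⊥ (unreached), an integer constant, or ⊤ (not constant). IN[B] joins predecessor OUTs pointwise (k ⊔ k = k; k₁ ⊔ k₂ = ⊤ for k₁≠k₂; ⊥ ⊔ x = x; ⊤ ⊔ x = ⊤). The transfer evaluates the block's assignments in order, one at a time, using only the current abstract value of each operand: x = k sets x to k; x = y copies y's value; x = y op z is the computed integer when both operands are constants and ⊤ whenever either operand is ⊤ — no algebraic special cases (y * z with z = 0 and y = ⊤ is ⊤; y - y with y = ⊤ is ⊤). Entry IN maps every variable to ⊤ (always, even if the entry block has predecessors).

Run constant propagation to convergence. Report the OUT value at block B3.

Answer: {a: 4, b: ⊤, c: ⊤, d: ⊤, e: ⊤, f: ⊤}

Trace:
Per-block solution:
  B0:  IN=(all ⊤)  OUT={e:1; rest ⊤}
  B1:  IN=(all ⊤)  OUT=(all ⊤)
  B2:  IN=(all ⊤)  OUT={a:4; rest ⊤}
  B3:  IN={a:4; rest ⊤}  OUT={a:4; rest ⊤}
  B4:  IN={a:4; rest ⊤}  OUT={a:4, f:4; rest ⊤}
  B5:  IN={a:4, f:4; rest ⊤}  OUT={a:4, f:-4; rest ⊤}
  B6:  IN={a:4; rest ⊤}  OUT={a:4; rest ⊤}
  B7:  IN={a:4; rest ⊤}  OUT={a:5; rest ⊤}

Merge at B3: IN[B3] = OUT[B2] = {a: 4, b: ⊤, c: ⊤, d: ⊤, e: ⊤, f: ⊤}
Applying B3's transfer function to that IN value gives OUT[B3] (row B3 above).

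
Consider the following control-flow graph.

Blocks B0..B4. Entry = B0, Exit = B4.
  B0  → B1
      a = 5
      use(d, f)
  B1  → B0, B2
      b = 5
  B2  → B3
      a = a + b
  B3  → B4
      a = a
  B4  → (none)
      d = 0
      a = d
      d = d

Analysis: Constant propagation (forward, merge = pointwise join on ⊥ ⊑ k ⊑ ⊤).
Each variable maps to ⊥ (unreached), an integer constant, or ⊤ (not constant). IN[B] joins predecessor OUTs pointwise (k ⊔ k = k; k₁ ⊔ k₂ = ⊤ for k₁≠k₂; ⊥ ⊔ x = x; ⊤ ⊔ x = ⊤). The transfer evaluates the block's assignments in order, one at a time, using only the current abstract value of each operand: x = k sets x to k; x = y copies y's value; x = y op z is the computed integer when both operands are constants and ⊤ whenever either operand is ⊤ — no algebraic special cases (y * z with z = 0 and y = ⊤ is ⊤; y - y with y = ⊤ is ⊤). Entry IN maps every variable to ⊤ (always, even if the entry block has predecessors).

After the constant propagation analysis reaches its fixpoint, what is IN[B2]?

Answer: {a: 5, b: 5, c: ⊤, d: ⊤, e: ⊤, f: ⊤}

Working:
Per-block solution:
  B0:  IN=(all ⊤)  OUT={a:5; rest ⊤}
  B1:  IN={a:5; rest ⊤}  OUT={a:5, b:5; rest ⊤}
  B2:  IN={a:5, b:5; rest ⊤}  OUT={a:10, b:5; rest ⊤}
  B3:  IN={a:10, b:5; rest ⊤}  OUT={a:10, b:5; rest ⊤}
  B4:  IN={a:10, b:5; rest ⊤}  OUT={a:0, b:5, d:0; rest ⊤}

Merge at B2: IN[B2] = OUT[B1] = {a: 5, b: 5, c: ⊤, d: ⊤, e: ⊤, f: ⊤}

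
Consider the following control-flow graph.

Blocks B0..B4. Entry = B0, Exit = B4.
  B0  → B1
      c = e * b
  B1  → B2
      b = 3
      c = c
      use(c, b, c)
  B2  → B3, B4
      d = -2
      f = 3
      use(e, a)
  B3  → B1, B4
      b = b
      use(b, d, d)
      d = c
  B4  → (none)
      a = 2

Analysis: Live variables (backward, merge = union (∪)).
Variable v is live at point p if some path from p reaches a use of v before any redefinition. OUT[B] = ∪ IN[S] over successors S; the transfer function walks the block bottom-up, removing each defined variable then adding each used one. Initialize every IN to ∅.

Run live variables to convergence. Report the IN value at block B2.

Answer: {a, b, c, e}

Derivation:
Per-block solution:
  B0: | IN={a, b, e} | OUT={a, c, e}
  B1: | IN={a, c, e} | OUT={a, b, c, e}
  B2: | IN={a, b, c, e} | OUT={a, b, c, d, e}
  B3: | IN={a, b, c, d, e} | OUT={a, c, e}
  B4: | IN={} | OUT={}

Merge at B2: OUT[B2] = IN[B3] ⊔ IN[B4] = {a, b, c, d, e}
Applying B2's transfer function to that OUT value gives IN[B2] (row B2 above).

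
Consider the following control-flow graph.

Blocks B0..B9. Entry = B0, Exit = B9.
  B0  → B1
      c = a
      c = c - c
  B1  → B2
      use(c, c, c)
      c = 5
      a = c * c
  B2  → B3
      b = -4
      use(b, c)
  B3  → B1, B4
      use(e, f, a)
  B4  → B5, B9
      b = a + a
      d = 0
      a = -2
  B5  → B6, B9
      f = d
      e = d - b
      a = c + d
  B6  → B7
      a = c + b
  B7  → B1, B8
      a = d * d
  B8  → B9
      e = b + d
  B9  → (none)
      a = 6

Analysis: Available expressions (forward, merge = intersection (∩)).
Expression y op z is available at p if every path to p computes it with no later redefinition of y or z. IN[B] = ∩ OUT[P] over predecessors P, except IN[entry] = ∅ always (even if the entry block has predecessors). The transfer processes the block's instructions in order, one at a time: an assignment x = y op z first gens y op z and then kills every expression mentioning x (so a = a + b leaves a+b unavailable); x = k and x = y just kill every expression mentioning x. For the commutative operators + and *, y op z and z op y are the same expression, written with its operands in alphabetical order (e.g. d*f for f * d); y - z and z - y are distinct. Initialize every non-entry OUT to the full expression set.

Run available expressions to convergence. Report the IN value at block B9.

Converged values:
  B0: | IN={} | OUT={}
  B1: | IN={} | OUT={c*c}
  B2: | IN={c*c} | OUT={c*c}
  B3: | IN={c*c} | OUT={c*c}
  B4: | IN={c*c} | OUT={c*c}
  B5: | IN={c*c} | OUT={c*c, c+d, d-b}
  B6: | IN={c*c, c+d, d-b} | OUT={b+c, c*c, c+d, d-b}
  B7: | IN={b+c, c*c, c+d, d-b} | OUT={b+c, c*c, c+d, d*d, d-b}
  B8: | IN={b+c, c*c, c+d, d*d, d-b} | OUT={b+c, b+d, c*c, c+d, d*d, d-b}
  B9: | IN={c*c} | OUT={c*c}

Merge at B9: IN[B9] = OUT[B4] ∩ OUT[B5] ∩ OUT[B8] = {c*c}

Answer: {c*c}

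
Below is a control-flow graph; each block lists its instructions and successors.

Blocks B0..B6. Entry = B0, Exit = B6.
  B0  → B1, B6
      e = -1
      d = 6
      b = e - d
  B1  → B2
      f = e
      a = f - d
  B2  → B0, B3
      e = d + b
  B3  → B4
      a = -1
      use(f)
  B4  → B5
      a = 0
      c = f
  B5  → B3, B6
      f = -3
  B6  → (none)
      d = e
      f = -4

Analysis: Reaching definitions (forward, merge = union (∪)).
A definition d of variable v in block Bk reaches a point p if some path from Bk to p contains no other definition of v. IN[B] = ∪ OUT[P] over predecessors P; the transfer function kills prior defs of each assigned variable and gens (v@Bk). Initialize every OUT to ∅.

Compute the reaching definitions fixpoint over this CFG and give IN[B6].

Fixpoint table:
  B0:   IN={a@B1, b@B0, d@B0, e@B2, f@B1}   OUT={a@B1, b@B0, d@B0, e@B0, f@B1}
  B1:   IN={a@B1, b@B0, d@B0, e@B0, f@B1}   OUT={a@B1, b@B0, d@B0, e@B0, f@B1}
  B2:   IN={a@B1, b@B0, d@B0, e@B0, f@B1}   OUT={a@B1, b@B0, d@B0, e@B2, f@B1}
  B3:   IN={a@B1, a@B4, b@B0, c@B4, d@B0, e@B2, f@B1, f@B5}   OUT={a@B3, b@B0, c@B4, d@B0, e@B2, f@B1, f@B5}
  B4:   IN={a@B3, b@B0, c@B4, d@B0, e@B2, f@B1, f@B5}   OUT={a@B4, b@B0, c@B4, d@B0, e@B2, f@B1, f@B5}
  B5:   IN={a@B4, b@B0, c@B4, d@B0, e@B2, f@B1, f@B5}   OUT={a@B4, b@B0, c@B4, d@B0, e@B2, f@B5}
  B6:   IN={a@B1, a@B4, b@B0, c@B4, d@B0, e@B0, e@B2, f@B1, f@B5}   OUT={a@B1, a@B4, b@B0, c@B4, d@B6, e@B0, e@B2, f@B6}

Merge at B6: IN[B6] = OUT[B0] ⊔ OUT[B5] = {a@B1, a@B4, b@B0, c@B4, d@B0, e@B0, e@B2, f@B1, f@B5}

Answer: {a@B1, a@B4, b@B0, c@B4, d@B0, e@B0, e@B2, f@B1, f@B5}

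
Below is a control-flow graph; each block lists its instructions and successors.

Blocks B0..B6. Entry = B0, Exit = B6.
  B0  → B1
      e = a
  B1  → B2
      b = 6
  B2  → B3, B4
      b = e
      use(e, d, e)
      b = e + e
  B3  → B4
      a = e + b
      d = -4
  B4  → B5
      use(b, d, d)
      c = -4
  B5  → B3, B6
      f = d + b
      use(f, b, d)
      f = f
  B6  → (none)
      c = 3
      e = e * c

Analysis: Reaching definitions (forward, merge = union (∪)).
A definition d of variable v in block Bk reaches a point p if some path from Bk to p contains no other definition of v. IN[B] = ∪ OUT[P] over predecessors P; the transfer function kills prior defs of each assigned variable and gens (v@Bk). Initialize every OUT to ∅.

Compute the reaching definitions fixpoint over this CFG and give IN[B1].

Fixpoint table:
  B0:  IN={}  OUT={e@B0}
  B1:  IN={e@B0}  OUT={b@B1, e@B0}
  B2:  IN={b@B1, e@B0}  OUT={b@B2, e@B0}
  B3:  IN={a@B3, b@B2, c@B4, d@B3, e@B0, f@B5}  OUT={a@B3, b@B2, c@B4, d@B3, e@B0, f@B5}
  B4:  IN={a@B3, b@B2, c@B4, d@B3, e@B0, f@B5}  OUT={a@B3, b@B2, c@B4, d@B3, e@B0, f@B5}
  B5:  IN={a@B3, b@B2, c@B4, d@B3, e@B0, f@B5}  OUT={a@B3, b@B2, c@B4, d@B3, e@B0, f@B5}
  B6:  IN={a@B3, b@B2, c@B4, d@B3, e@B0, f@B5}  OUT={a@B3, b@B2, c@B6, d@B3, e@B6, f@B5}

Merge at B1: IN[B1] = OUT[B0] = {e@B0}

Answer: {e@B0}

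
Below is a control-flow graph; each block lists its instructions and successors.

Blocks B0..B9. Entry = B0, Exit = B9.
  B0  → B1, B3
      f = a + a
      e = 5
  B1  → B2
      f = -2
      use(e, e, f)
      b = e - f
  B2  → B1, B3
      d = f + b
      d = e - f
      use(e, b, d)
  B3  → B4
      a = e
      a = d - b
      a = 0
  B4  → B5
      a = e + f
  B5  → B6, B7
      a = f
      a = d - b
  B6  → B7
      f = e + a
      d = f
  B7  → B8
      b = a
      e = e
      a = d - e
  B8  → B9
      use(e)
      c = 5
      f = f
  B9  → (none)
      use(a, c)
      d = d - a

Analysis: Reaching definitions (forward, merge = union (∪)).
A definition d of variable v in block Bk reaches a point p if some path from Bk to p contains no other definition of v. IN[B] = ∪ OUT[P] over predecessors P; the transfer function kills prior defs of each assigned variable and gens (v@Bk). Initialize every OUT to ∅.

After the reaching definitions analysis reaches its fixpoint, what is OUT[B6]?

Answer: {a@B5, b@B1, d@B6, e@B0, f@B6}

Working:
Converged values:
  B0:   IN={}   OUT={e@B0, f@B0}
  B1:   IN={b@B1, d@B2, e@B0, f@B0, f@B1}   OUT={b@B1, d@B2, e@B0, f@B1}
  B2:   IN={b@B1, d@B2, e@B0, f@B1}   OUT={b@B1, d@B2, e@B0, f@B1}
  B3:   IN={b@B1, d@B2, e@B0, f@B0, f@B1}   OUT={a@B3, b@B1, d@B2, e@B0, f@B0, f@B1}
  B4:   IN={a@B3, b@B1, d@B2, e@B0, f@B0, f@B1}   OUT={a@B4, b@B1, d@B2, e@B0, f@B0, f@B1}
  B5:   IN={a@B4, b@B1, d@B2, e@B0, f@B0, f@B1}   OUT={a@B5, b@B1, d@B2, e@B0, f@B0, f@B1}
  B6:   IN={a@B5, b@B1, d@B2, e@B0, f@B0, f@B1}   OUT={a@B5, b@B1, d@B6, e@B0, f@B6}
  B7:   IN={a@B5, b@B1, d@B2, d@B6, e@B0, f@B0, f@B1, f@B6}   OUT={a@B7, b@B7, d@B2, d@B6, e@B7, f@B0, f@B1, f@B6}
  B8:   IN={a@B7, b@B7, d@B2, d@B6, e@B7, f@B0, f@B1, f@B6}   OUT={a@B7, b@B7, c@B8, d@B2, d@B6, e@B7, f@B8}
  B9:   IN={a@B7, b@B7, c@B8, d@B2, d@B6, e@B7, f@B8}   OUT={a@B7, b@B7, c@B8, d@B9, e@B7, f@B8}

Merge at B6: IN[B6] = OUT[B5] = {a@B5, b@B1, d@B2, e@B0, f@B0, f@B1}
Applying B6's transfer function to that IN value gives OUT[B6] (row B6 above).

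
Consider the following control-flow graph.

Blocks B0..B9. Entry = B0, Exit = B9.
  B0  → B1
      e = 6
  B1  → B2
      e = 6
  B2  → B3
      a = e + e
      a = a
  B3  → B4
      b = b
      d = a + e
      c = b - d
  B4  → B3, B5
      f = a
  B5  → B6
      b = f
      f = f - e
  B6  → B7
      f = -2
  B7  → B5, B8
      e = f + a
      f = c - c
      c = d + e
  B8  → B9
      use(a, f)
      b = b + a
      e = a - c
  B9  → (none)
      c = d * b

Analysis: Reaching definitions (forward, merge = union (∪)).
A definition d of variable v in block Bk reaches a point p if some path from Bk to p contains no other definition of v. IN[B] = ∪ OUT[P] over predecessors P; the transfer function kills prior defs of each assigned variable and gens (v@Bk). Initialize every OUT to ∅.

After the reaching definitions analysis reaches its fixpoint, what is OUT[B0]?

Answer: {e@B0}

Trace:
Converged values:
  B0:   IN={}   OUT={e@B0}
  B1:   IN={e@B0}   OUT={e@B1}
  B2:   IN={e@B1}   OUT={a@B2, e@B1}
  B3:   IN={a@B2, b@B3, c@B3, d@B3, e@B1, f@B4}   OUT={a@B2, b@B3, c@B3, d@B3, e@B1, f@B4}
  B4:   IN={a@B2, b@B3, c@B3, d@B3, e@B1, f@B4}   OUT={a@B2, b@B3, c@B3, d@B3, e@B1, f@B4}
  B5:   IN={a@B2, b@B3, b@B5, c@B3, c@B7, d@B3, e@B1, e@B7, f@B4, f@B7}   OUT={a@B2, b@B5, c@B3, c@B7, d@B3, e@B1, e@B7, f@B5}
  B6:   IN={a@B2, b@B5, c@B3, c@B7, d@B3, e@B1, e@B7, f@B5}   OUT={a@B2, b@B5, c@B3, c@B7, d@B3, e@B1, e@B7, f@B6}
  B7:   IN={a@B2, b@B5, c@B3, c@B7, d@B3, e@B1, e@B7, f@B6}   OUT={a@B2, b@B5, c@B7, d@B3, e@B7, f@B7}
  B8:   IN={a@B2, b@B5, c@B7, d@B3, e@B7, f@B7}   OUT={a@B2, b@B8, c@B7, d@B3, e@B8, f@B7}
  B9:   IN={a@B2, b@B8, c@B7, d@B3, e@B8, f@B7}   OUT={a@B2, b@B8, c@B9, d@B3, e@B8, f@B7}

B0 is the boundary node: IN[B0] = {}
Applying B0's transfer function to that IN value gives OUT[B0] (row B0 above).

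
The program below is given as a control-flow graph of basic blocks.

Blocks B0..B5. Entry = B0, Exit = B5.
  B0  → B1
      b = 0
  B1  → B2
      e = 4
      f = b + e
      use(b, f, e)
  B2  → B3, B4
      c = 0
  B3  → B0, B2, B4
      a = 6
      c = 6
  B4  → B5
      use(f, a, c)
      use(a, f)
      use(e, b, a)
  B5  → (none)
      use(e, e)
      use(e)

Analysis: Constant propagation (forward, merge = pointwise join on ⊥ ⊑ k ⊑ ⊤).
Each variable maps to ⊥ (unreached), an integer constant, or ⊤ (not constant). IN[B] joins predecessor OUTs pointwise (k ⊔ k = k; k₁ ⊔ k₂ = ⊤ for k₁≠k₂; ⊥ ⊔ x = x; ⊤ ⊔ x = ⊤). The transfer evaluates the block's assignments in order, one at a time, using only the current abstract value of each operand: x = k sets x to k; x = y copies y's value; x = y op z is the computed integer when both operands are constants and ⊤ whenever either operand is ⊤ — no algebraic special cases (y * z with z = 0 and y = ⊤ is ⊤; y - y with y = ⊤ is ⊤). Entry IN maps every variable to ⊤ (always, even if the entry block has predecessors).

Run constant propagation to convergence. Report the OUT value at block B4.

Answer: {a: ⊤, b: 0, c: ⊤, d: ⊤, e: 4, f: 4}

Working:
Fixpoint table:
  B0:   IN=(all ⊤)   OUT={b:0; rest ⊤}
  B1:   IN={b:0; rest ⊤}   OUT={b:0, e:4, f:4; rest ⊤}
  B2:   IN={b:0, e:4, f:4; rest ⊤}   OUT={b:0, c:0, e:4, f:4; rest ⊤}
  B3:   IN={b:0, c:0, e:4, f:4; rest ⊤}   OUT={a:6, b:0, c:6, e:4, f:4; rest ⊤}
  B4:   IN={b:0, e:4, f:4; rest ⊤}   OUT={b:0, e:4, f:4; rest ⊤}
  B5:   IN={b:0, e:4, f:4; rest ⊤}   OUT={b:0, e:4, f:4; rest ⊤}

Merge at B4: IN[B4] = OUT[B2] ⊔ OUT[B3] = {a: ⊤, b: 0, c: ⊤, d: ⊤, e: 4, f: 4}
Applying B4's transfer function to that IN value gives OUT[B4] (row B4 above).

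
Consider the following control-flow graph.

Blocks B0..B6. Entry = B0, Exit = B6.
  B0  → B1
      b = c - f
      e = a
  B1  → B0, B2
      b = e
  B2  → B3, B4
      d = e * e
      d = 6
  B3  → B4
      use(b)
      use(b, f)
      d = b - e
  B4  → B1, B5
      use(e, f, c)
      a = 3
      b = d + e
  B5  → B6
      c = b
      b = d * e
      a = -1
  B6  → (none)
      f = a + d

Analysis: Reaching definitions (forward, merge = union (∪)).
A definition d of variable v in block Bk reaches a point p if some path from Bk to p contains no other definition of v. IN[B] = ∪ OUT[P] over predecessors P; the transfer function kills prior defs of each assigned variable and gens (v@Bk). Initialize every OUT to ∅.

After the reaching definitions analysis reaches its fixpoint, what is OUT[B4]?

Fixpoint table:
  B0:   IN={a@B4, b@B1, d@B2, d@B3, e@B0}   OUT={a@B4, b@B0, d@B2, d@B3, e@B0}
  B1:   IN={a@B4, b@B0, b@B4, d@B2, d@B3, e@B0}   OUT={a@B4, b@B1, d@B2, d@B3, e@B0}
  B2:   IN={a@B4, b@B1, d@B2, d@B3, e@B0}   OUT={a@B4, b@B1, d@B2, e@B0}
  B3:   IN={a@B4, b@B1, d@B2, e@B0}   OUT={a@B4, b@B1, d@B3, e@B0}
  B4:   IN={a@B4, b@B1, d@B2, d@B3, e@B0}   OUT={a@B4, b@B4, d@B2, d@B3, e@B0}
  B5:   IN={a@B4, b@B4, d@B2, d@B3, e@B0}   OUT={a@B5, b@B5, c@B5, d@B2, d@B3, e@B0}
  B6:   IN={a@B5, b@B5, c@B5, d@B2, d@B3, e@B0}   OUT={a@B5, b@B5, c@B5, d@B2, d@B3, e@B0, f@B6}

Merge at B4: IN[B4] = OUT[B2] ⊔ OUT[B3] = {a@B4, b@B1, d@B2, d@B3, e@B0}
Applying B4's transfer function to that IN value gives OUT[B4] (row B4 above).

Answer: {a@B4, b@B4, d@B2, d@B3, e@B0}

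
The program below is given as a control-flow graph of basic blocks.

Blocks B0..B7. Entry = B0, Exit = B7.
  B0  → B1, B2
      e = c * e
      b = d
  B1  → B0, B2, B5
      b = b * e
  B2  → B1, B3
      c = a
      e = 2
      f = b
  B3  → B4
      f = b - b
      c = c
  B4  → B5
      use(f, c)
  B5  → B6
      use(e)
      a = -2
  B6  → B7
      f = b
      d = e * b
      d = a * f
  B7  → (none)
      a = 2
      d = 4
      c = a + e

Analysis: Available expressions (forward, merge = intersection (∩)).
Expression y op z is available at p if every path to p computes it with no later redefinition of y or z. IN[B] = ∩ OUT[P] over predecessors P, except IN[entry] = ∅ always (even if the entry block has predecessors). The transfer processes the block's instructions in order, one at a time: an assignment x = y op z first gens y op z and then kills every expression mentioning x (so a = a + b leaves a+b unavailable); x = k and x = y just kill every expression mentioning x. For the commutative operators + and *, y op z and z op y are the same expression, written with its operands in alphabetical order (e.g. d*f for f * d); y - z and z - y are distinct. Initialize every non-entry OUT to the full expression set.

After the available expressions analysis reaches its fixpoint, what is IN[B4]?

Fixpoint table:
  B0:  IN={}  OUT={}
  B1:  IN={}  OUT={}
  B2:  IN={}  OUT={}
  B3:  IN={}  OUT={b-b}
  B4:  IN={b-b}  OUT={b-b}
  B5:  IN={}  OUT={}
  B6:  IN={}  OUT={a*f, b*e}
  B7:  IN={a*f, b*e}  OUT={a+e, b*e}

Merge at B4: IN[B4] = OUT[B3] = {b-b}

Answer: {b-b}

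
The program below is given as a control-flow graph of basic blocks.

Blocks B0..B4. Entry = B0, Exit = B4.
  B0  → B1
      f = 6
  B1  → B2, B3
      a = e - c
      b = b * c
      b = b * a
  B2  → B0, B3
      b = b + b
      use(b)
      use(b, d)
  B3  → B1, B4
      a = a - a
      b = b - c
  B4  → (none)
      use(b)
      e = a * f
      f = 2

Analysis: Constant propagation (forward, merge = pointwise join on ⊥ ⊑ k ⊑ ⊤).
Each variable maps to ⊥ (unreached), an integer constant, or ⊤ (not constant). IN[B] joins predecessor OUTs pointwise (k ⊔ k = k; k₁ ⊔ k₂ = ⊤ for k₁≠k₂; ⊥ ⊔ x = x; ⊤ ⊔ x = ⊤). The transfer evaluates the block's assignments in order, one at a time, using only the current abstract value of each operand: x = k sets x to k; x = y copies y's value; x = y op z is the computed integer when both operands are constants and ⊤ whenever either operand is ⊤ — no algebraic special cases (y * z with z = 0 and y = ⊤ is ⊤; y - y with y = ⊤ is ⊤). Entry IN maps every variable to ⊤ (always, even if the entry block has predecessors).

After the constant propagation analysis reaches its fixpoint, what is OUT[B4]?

Converged values:
  B0:  IN=(all ⊤)  OUT={f:6; rest ⊤}
  B1:  IN={f:6; rest ⊤}  OUT={f:6; rest ⊤}
  B2:  IN={f:6; rest ⊤}  OUT={f:6; rest ⊤}
  B3:  IN={f:6; rest ⊤}  OUT={f:6; rest ⊤}
  B4:  IN={f:6; rest ⊤}  OUT={f:2; rest ⊤}

Merge at B4: IN[B4] = OUT[B3] = {a: ⊤, b: ⊤, c: ⊤, d: ⊤, e: ⊤, f: 6}
Applying B4's transfer function to that IN value gives OUT[B4] (row B4 above).

Answer: {a: ⊤, b: ⊤, c: ⊤, d: ⊤, e: ⊤, f: 2}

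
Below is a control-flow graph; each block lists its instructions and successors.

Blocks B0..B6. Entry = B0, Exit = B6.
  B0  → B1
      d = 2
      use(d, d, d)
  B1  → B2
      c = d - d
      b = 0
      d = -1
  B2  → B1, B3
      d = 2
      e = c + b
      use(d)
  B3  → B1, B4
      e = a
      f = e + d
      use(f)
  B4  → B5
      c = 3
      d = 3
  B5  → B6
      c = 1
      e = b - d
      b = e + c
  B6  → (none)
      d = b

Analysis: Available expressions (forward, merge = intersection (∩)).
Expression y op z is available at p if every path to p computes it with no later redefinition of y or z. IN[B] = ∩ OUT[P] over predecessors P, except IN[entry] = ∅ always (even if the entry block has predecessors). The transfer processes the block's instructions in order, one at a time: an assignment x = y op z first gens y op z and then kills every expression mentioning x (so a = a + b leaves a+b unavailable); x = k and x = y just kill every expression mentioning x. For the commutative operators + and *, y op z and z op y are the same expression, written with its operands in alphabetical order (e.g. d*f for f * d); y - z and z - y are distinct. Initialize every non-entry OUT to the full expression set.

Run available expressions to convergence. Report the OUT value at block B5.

Fixpoint table:
  B0:  IN={}  OUT={}
  B1:  IN={}  OUT={}
  B2:  IN={}  OUT={b+c}
  B3:  IN={b+c}  OUT={b+c, d+e}
  B4:  IN={b+c, d+e}  OUT={}
  B5:  IN={}  OUT={c+e}
  B6:  IN={c+e}  OUT={c+e}

Merge at B5: IN[B5] = OUT[B4] = {}
Applying B5's transfer function to that IN value gives OUT[B5] (row B5 above).

Answer: {c+e}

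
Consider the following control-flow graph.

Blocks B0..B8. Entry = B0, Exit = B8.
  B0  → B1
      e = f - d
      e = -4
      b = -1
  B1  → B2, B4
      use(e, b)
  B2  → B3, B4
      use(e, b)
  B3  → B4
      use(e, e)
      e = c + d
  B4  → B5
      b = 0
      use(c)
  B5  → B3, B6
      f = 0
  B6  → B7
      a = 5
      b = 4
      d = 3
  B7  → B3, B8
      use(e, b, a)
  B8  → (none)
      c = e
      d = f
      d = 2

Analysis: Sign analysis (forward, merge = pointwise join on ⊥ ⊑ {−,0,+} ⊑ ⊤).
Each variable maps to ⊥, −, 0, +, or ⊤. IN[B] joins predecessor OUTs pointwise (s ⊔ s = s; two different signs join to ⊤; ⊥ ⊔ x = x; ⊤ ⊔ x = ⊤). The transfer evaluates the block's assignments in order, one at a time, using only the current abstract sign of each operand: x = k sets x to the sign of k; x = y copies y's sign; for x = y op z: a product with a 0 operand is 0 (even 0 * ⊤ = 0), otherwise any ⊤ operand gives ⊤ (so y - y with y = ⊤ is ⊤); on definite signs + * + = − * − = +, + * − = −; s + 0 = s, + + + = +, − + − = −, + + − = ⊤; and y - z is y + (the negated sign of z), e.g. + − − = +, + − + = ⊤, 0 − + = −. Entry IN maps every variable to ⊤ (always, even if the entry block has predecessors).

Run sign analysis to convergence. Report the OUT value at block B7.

Converged values:
  B0: | IN=(all ⊤) | OUT={b:-, e:-; rest ⊤}
  B1: | IN={b:-, e:-; rest ⊤} | OUT={b:-, e:-; rest ⊤}
  B2: | IN={b:-, e:-; rest ⊤} | OUT={b:-, e:-; rest ⊤}
  B3: | IN=(all ⊤) | OUT=(all ⊤)
  B4: | IN=(all ⊤) | OUT={b:0; rest ⊤}
  B5: | IN={b:0; rest ⊤} | OUT={b:0, f:0; rest ⊤}
  B6: | IN={b:0, f:0; rest ⊤} | OUT={a:+, b:+, d:+, f:0; rest ⊤}
  B7: | IN={a:+, b:+, d:+, f:0; rest ⊤} | OUT={a:+, b:+, d:+, f:0; rest ⊤}
  B8: | IN={a:+, b:+, d:+, f:0; rest ⊤} | OUT={a:+, b:+, d:+, f:0; rest ⊤}

Merge at B7: IN[B7] = OUT[B6] = {a: +, b: +, c: ⊤, d: +, e: ⊤, f: 0}
Applying B7's transfer function to that IN value gives OUT[B7] (row B7 above).

Answer: {a: +, b: +, c: ⊤, d: +, e: ⊤, f: 0}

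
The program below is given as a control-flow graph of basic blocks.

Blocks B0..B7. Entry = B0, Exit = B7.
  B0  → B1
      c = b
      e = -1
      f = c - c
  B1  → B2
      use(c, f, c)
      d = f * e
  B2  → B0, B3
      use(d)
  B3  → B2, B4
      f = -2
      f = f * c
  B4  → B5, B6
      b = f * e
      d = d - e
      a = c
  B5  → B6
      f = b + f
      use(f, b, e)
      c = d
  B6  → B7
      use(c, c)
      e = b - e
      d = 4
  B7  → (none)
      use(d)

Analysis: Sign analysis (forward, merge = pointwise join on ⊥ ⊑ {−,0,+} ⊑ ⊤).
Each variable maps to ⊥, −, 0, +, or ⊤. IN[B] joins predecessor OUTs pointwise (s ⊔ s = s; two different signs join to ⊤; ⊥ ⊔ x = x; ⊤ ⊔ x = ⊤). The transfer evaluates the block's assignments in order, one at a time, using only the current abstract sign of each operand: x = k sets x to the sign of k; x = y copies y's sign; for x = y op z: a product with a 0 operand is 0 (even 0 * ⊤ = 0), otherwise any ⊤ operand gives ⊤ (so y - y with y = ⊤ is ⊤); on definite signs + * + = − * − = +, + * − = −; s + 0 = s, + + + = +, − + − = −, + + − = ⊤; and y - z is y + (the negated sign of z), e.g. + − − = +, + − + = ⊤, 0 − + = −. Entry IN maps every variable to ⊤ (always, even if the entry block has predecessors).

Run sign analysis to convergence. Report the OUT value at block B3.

Converged values:
  B0: | IN=(all ⊤) | OUT={e:-; rest ⊤}
  B1: | IN={e:-; rest ⊤} | OUT={e:-; rest ⊤}
  B2: | IN={e:-; rest ⊤} | OUT={e:-; rest ⊤}
  B3: | IN={e:-; rest ⊤} | OUT={e:-; rest ⊤}
  B4: | IN={e:-; rest ⊤} | OUT={e:-; rest ⊤}
  B5: | IN={e:-; rest ⊤} | OUT={e:-; rest ⊤}
  B6: | IN={e:-; rest ⊤} | OUT={d:+; rest ⊤}
  B7: | IN={d:+; rest ⊤} | OUT={d:+; rest ⊤}

Merge at B3: IN[B3] = OUT[B2] = {a: ⊤, b: ⊤, c: ⊤, d: ⊤, e: -, f: ⊤}
Applying B3's transfer function to that IN value gives OUT[B3] (row B3 above).

Answer: {a: ⊤, b: ⊤, c: ⊤, d: ⊤, e: -, f: ⊤}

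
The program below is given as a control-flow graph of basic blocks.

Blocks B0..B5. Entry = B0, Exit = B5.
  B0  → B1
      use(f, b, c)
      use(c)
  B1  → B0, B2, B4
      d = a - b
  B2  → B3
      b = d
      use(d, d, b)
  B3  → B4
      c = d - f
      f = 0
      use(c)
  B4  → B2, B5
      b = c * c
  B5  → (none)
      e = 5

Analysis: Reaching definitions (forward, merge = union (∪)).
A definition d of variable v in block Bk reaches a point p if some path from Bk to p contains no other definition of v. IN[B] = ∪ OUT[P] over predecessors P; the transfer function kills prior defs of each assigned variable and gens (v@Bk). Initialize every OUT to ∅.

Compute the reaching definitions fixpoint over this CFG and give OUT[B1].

Answer: {d@B1}

Trace:
Per-block solution:
  B0:  IN={d@B1}  OUT={d@B1}
  B1:  IN={d@B1}  OUT={d@B1}
  B2:  IN={b@B4, c@B3, d@B1, f@B3}  OUT={b@B2, c@B3, d@B1, f@B3}
  B3:  IN={b@B2, c@B3, d@B1, f@B3}  OUT={b@B2, c@B3, d@B1, f@B3}
  B4:  IN={b@B2, c@B3, d@B1, f@B3}  OUT={b@B4, c@B3, d@B1, f@B3}
  B5:  IN={b@B4, c@B3, d@B1, f@B3}  OUT={b@B4, c@B3, d@B1, e@B5, f@B3}

Merge at B1: IN[B1] = OUT[B0] = {d@B1}
Applying B1's transfer function to that IN value gives OUT[B1] (row B1 above).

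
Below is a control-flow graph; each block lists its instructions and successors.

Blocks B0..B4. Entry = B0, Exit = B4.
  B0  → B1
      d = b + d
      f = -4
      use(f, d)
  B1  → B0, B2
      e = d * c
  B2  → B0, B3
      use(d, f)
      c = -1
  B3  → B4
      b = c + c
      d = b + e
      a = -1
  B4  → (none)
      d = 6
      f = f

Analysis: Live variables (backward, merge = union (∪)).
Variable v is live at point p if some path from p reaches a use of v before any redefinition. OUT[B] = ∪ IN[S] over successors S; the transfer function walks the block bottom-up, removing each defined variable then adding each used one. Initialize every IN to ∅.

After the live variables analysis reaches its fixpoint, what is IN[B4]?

Answer: {f}

Trace:
Fixpoint table:
  B0:  IN={b, c, d}  OUT={b, c, d, f}
  B1:  IN={b, c, d, f}  OUT={b, c, d, e, f}
  B2:  IN={b, d, e, f}  OUT={b, c, d, e, f}
  B3:  IN={c, e, f}  OUT={f}
  B4:  IN={f}  OUT={}

B4 is the boundary node: OUT[B4] = {}
Applying B4's transfer function to that OUT value gives IN[B4] (row B4 above).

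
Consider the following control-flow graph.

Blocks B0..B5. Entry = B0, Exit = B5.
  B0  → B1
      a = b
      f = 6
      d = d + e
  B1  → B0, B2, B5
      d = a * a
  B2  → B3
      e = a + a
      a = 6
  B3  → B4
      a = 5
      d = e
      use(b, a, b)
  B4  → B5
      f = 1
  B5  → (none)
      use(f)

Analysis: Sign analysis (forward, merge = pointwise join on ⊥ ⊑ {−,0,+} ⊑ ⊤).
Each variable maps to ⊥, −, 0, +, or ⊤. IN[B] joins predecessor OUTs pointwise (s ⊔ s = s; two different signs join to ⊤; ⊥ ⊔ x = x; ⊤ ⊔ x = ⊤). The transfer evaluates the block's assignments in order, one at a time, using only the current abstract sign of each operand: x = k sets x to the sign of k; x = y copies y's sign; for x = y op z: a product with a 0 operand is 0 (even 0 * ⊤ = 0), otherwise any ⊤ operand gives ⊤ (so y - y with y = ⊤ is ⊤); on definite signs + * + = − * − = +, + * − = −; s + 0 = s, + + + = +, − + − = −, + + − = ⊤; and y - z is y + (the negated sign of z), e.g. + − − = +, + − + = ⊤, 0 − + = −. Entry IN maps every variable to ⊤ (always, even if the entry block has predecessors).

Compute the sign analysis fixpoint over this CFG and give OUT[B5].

Per-block solution:
  B0:   IN=(all ⊤)   OUT={f:+; rest ⊤}
  B1:   IN={f:+; rest ⊤}   OUT={f:+; rest ⊤}
  B2:   IN={f:+; rest ⊤}   OUT={a:+, f:+; rest ⊤}
  B3:   IN={a:+, f:+; rest ⊤}   OUT={a:+, f:+; rest ⊤}
  B4:   IN={a:+, f:+; rest ⊤}   OUT={a:+, f:+; rest ⊤}
  B5:   IN={f:+; rest ⊤}   OUT={f:+; rest ⊤}

Merge at B5: IN[B5] = OUT[B1] ⊔ OUT[B4] = {a: ⊤, b: ⊤, c: ⊤, d: ⊤, e: ⊤, f: +}
Applying B5's transfer function to that IN value gives OUT[B5] (row B5 above).

Answer: {a: ⊤, b: ⊤, c: ⊤, d: ⊤, e: ⊤, f: +}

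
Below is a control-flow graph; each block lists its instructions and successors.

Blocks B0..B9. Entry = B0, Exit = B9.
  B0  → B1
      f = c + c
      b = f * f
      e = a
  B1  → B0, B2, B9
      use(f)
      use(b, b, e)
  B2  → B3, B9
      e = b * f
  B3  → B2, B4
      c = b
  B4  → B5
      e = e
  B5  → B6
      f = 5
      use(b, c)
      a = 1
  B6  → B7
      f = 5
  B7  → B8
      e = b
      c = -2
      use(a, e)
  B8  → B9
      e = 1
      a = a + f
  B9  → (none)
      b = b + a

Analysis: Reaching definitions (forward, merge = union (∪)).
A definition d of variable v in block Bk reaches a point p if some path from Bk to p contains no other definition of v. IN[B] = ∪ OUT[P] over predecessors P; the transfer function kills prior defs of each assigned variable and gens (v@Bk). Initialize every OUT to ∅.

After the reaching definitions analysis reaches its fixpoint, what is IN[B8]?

Answer: {a@B5, b@B0, c@B7, e@B7, f@B6}

Derivation:
Converged values:
  B0:  IN={b@B0, e@B0, f@B0}  OUT={b@B0, e@B0, f@B0}
  B1:  IN={b@B0, e@B0, f@B0}  OUT={b@B0, e@B0, f@B0}
  B2:  IN={b@B0, c@B3, e@B0, e@B2, f@B0}  OUT={b@B0, c@B3, e@B2, f@B0}
  B3:  IN={b@B0, c@B3, e@B2, f@B0}  OUT={b@B0, c@B3, e@B2, f@B0}
  B4:  IN={b@B0, c@B3, e@B2, f@B0}  OUT={b@B0, c@B3, e@B4, f@B0}
  B5:  IN={b@B0, c@B3, e@B4, f@B0}  OUT={a@B5, b@B0, c@B3, e@B4, f@B5}
  B6:  IN={a@B5, b@B0, c@B3, e@B4, f@B5}  OUT={a@B5, b@B0, c@B3, e@B4, f@B6}
  B7:  IN={a@B5, b@B0, c@B3, e@B4, f@B6}  OUT={a@B5, b@B0, c@B7, e@B7, f@B6}
  B8:  IN={a@B5, b@B0, c@B7, e@B7, f@B6}  OUT={a@B8, b@B0, c@B7, e@B8, f@B6}
  B9:  IN={a@B8, b@B0, c@B3, c@B7, e@B0, e@B2, e@B8, f@B0, f@B6}  OUT={a@B8, b@B9, c@B3, c@B7, e@B0, e@B2, e@B8, f@B0, f@B6}

Merge at B8: IN[B8] = OUT[B7] = {a@B5, b@B0, c@B7, e@B7, f@B6}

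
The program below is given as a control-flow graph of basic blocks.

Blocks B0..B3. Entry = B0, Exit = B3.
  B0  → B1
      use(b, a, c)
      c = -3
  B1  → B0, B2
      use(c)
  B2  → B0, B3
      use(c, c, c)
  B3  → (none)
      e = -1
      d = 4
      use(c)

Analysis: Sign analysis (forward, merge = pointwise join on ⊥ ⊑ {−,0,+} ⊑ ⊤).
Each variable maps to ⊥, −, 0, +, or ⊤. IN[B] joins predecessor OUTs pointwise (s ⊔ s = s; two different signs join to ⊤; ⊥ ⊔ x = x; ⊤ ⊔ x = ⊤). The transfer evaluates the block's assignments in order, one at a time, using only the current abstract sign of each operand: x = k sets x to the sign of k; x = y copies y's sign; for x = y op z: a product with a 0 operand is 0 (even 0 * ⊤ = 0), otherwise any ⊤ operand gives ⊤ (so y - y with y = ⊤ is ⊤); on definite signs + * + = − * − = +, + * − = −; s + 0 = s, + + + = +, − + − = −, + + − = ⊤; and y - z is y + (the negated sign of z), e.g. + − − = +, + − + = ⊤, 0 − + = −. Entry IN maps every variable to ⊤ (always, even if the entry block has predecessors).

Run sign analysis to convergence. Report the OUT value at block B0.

Converged values:
  B0:   IN=(all ⊤)   OUT={c:-; rest ⊤}
  B1:   IN={c:-; rest ⊤}   OUT={c:-; rest ⊤}
  B2:   IN={c:-; rest ⊤}   OUT={c:-; rest ⊤}
  B3:   IN={c:-; rest ⊤}   OUT={c:-, d:+, e:-; rest ⊤}

Merge at B0 (entry node, so the boundary value (all ⊤) is joined with the incoming edge(s)): IN[B0] = (all ⊤) ⊔ OUT[B1] ⊔ OUT[B2] = {a: ⊤, b: ⊤, c: ⊤, d: ⊤, e: ⊤, f: ⊤}
Applying B0's transfer function to that IN value gives OUT[B0] (row B0 above).

Answer: {a: ⊤, b: ⊤, c: -, d: ⊤, e: ⊤, f: ⊤}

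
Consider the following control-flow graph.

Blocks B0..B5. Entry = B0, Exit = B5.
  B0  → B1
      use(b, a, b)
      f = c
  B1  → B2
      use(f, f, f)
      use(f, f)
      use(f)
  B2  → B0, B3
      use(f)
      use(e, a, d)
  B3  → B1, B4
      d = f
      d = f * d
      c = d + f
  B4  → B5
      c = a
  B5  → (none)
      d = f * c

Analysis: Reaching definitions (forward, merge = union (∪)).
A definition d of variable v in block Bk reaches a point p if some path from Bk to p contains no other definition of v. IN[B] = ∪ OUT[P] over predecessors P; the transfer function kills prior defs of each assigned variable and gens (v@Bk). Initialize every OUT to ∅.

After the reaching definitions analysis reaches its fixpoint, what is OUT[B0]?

Answer: {c@B3, d@B3, f@B0}

Trace:
Fixpoint table:
  B0:  IN={c@B3, d@B3, f@B0}  OUT={c@B3, d@B3, f@B0}
  B1:  IN={c@B3, d@B3, f@B0}  OUT={c@B3, d@B3, f@B0}
  B2:  IN={c@B3, d@B3, f@B0}  OUT={c@B3, d@B3, f@B0}
  B3:  IN={c@B3, d@B3, f@B0}  OUT={c@B3, d@B3, f@B0}
  B4:  IN={c@B3, d@B3, f@B0}  OUT={c@B4, d@B3, f@B0}
  B5:  IN={c@B4, d@B3, f@B0}  OUT={c@B4, d@B5, f@B0}

Merge at B0 (entry node, so the boundary value {} is joined with the incoming edge(s)): IN[B0] = {} ⊔ OUT[B2] = {c@B3, d@B3, f@B0}
Applying B0's transfer function to that IN value gives OUT[B0] (row B0 above).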